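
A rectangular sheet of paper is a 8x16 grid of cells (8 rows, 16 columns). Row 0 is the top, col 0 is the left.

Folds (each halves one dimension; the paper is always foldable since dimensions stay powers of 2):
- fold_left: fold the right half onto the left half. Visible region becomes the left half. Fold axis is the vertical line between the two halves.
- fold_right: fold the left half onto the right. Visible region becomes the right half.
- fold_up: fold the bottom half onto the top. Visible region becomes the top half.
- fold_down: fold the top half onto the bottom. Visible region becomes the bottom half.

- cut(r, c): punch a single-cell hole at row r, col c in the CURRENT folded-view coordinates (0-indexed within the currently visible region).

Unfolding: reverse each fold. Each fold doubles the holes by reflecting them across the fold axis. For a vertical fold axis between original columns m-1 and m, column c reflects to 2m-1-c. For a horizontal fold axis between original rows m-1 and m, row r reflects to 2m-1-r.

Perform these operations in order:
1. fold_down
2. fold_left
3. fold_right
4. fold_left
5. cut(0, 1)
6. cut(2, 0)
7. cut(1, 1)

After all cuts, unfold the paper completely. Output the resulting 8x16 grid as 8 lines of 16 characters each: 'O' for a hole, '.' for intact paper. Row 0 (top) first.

Op 1 fold_down: fold axis h@4; visible region now rows[4,8) x cols[0,16) = 4x16
Op 2 fold_left: fold axis v@8; visible region now rows[4,8) x cols[0,8) = 4x8
Op 3 fold_right: fold axis v@4; visible region now rows[4,8) x cols[4,8) = 4x4
Op 4 fold_left: fold axis v@6; visible region now rows[4,8) x cols[4,6) = 4x2
Op 5 cut(0, 1): punch at orig (4,5); cuts so far [(4, 5)]; region rows[4,8) x cols[4,6) = 4x2
Op 6 cut(2, 0): punch at orig (6,4); cuts so far [(4, 5), (6, 4)]; region rows[4,8) x cols[4,6) = 4x2
Op 7 cut(1, 1): punch at orig (5,5); cuts so far [(4, 5), (5, 5), (6, 4)]; region rows[4,8) x cols[4,6) = 4x2
Unfold 1 (reflect across v@6): 6 holes -> [(4, 5), (4, 6), (5, 5), (5, 6), (6, 4), (6, 7)]
Unfold 2 (reflect across v@4): 12 holes -> [(4, 1), (4, 2), (4, 5), (4, 6), (5, 1), (5, 2), (5, 5), (5, 6), (6, 0), (6, 3), (6, 4), (6, 7)]
Unfold 3 (reflect across v@8): 24 holes -> [(4, 1), (4, 2), (4, 5), (4, 6), (4, 9), (4, 10), (4, 13), (4, 14), (5, 1), (5, 2), (5, 5), (5, 6), (5, 9), (5, 10), (5, 13), (5, 14), (6, 0), (6, 3), (6, 4), (6, 7), (6, 8), (6, 11), (6, 12), (6, 15)]
Unfold 4 (reflect across h@4): 48 holes -> [(1, 0), (1, 3), (1, 4), (1, 7), (1, 8), (1, 11), (1, 12), (1, 15), (2, 1), (2, 2), (2, 5), (2, 6), (2, 9), (2, 10), (2, 13), (2, 14), (3, 1), (3, 2), (3, 5), (3, 6), (3, 9), (3, 10), (3, 13), (3, 14), (4, 1), (4, 2), (4, 5), (4, 6), (4, 9), (4, 10), (4, 13), (4, 14), (5, 1), (5, 2), (5, 5), (5, 6), (5, 9), (5, 10), (5, 13), (5, 14), (6, 0), (6, 3), (6, 4), (6, 7), (6, 8), (6, 11), (6, 12), (6, 15)]

Answer: ................
O..OO..OO..OO..O
.OO..OO..OO..OO.
.OO..OO..OO..OO.
.OO..OO..OO..OO.
.OO..OO..OO..OO.
O..OO..OO..OO..O
................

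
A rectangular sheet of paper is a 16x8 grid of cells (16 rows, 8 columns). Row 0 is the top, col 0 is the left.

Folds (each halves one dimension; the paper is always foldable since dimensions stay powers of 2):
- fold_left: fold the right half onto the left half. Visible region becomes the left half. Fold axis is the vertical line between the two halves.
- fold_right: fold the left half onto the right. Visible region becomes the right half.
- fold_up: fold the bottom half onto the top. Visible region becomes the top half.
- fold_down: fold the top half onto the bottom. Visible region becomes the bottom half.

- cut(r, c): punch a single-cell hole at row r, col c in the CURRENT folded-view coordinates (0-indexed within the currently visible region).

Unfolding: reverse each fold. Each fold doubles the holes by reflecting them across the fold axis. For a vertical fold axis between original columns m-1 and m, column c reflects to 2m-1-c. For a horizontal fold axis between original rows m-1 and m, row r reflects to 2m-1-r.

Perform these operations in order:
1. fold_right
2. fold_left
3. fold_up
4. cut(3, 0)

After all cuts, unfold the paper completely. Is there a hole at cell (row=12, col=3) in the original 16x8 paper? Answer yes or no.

Answer: yes

Derivation:
Op 1 fold_right: fold axis v@4; visible region now rows[0,16) x cols[4,8) = 16x4
Op 2 fold_left: fold axis v@6; visible region now rows[0,16) x cols[4,6) = 16x2
Op 3 fold_up: fold axis h@8; visible region now rows[0,8) x cols[4,6) = 8x2
Op 4 cut(3, 0): punch at orig (3,4); cuts so far [(3, 4)]; region rows[0,8) x cols[4,6) = 8x2
Unfold 1 (reflect across h@8): 2 holes -> [(3, 4), (12, 4)]
Unfold 2 (reflect across v@6): 4 holes -> [(3, 4), (3, 7), (12, 4), (12, 7)]
Unfold 3 (reflect across v@4): 8 holes -> [(3, 0), (3, 3), (3, 4), (3, 7), (12, 0), (12, 3), (12, 4), (12, 7)]
Holes: [(3, 0), (3, 3), (3, 4), (3, 7), (12, 0), (12, 3), (12, 4), (12, 7)]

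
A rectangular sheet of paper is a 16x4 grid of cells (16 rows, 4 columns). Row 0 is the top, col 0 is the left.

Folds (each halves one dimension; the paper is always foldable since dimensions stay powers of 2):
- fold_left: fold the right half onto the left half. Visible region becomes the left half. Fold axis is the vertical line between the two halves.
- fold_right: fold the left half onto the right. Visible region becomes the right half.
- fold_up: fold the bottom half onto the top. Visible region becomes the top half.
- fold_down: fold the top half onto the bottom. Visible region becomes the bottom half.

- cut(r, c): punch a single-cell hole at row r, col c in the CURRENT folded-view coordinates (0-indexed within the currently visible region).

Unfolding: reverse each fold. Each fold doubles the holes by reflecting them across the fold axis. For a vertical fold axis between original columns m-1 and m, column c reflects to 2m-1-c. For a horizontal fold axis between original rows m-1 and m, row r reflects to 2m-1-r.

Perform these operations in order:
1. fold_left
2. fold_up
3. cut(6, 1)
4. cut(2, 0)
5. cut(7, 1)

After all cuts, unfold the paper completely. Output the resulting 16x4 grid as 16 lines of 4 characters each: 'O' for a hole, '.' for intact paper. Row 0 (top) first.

Op 1 fold_left: fold axis v@2; visible region now rows[0,16) x cols[0,2) = 16x2
Op 2 fold_up: fold axis h@8; visible region now rows[0,8) x cols[0,2) = 8x2
Op 3 cut(6, 1): punch at orig (6,1); cuts so far [(6, 1)]; region rows[0,8) x cols[0,2) = 8x2
Op 4 cut(2, 0): punch at orig (2,0); cuts so far [(2, 0), (6, 1)]; region rows[0,8) x cols[0,2) = 8x2
Op 5 cut(7, 1): punch at orig (7,1); cuts so far [(2, 0), (6, 1), (7, 1)]; region rows[0,8) x cols[0,2) = 8x2
Unfold 1 (reflect across h@8): 6 holes -> [(2, 0), (6, 1), (7, 1), (8, 1), (9, 1), (13, 0)]
Unfold 2 (reflect across v@2): 12 holes -> [(2, 0), (2, 3), (6, 1), (6, 2), (7, 1), (7, 2), (8, 1), (8, 2), (9, 1), (9, 2), (13, 0), (13, 3)]

Answer: ....
....
O..O
....
....
....
.OO.
.OO.
.OO.
.OO.
....
....
....
O..O
....
....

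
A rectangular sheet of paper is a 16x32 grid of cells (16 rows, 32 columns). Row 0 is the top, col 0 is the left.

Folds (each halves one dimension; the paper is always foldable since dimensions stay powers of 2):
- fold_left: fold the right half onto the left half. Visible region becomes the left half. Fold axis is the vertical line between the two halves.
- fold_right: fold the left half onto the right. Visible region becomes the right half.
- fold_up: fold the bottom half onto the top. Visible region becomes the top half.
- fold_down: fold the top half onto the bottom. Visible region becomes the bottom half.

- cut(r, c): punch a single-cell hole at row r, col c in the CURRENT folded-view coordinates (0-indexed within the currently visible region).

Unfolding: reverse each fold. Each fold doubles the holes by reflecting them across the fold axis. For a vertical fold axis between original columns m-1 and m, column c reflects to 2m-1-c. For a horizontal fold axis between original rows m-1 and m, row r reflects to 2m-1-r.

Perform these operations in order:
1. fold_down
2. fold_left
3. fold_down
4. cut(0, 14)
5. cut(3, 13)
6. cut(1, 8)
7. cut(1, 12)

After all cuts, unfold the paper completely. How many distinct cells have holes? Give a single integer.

Answer: 32

Derivation:
Op 1 fold_down: fold axis h@8; visible region now rows[8,16) x cols[0,32) = 8x32
Op 2 fold_left: fold axis v@16; visible region now rows[8,16) x cols[0,16) = 8x16
Op 3 fold_down: fold axis h@12; visible region now rows[12,16) x cols[0,16) = 4x16
Op 4 cut(0, 14): punch at orig (12,14); cuts so far [(12, 14)]; region rows[12,16) x cols[0,16) = 4x16
Op 5 cut(3, 13): punch at orig (15,13); cuts so far [(12, 14), (15, 13)]; region rows[12,16) x cols[0,16) = 4x16
Op 6 cut(1, 8): punch at orig (13,8); cuts so far [(12, 14), (13, 8), (15, 13)]; region rows[12,16) x cols[0,16) = 4x16
Op 7 cut(1, 12): punch at orig (13,12); cuts so far [(12, 14), (13, 8), (13, 12), (15, 13)]; region rows[12,16) x cols[0,16) = 4x16
Unfold 1 (reflect across h@12): 8 holes -> [(8, 13), (10, 8), (10, 12), (11, 14), (12, 14), (13, 8), (13, 12), (15, 13)]
Unfold 2 (reflect across v@16): 16 holes -> [(8, 13), (8, 18), (10, 8), (10, 12), (10, 19), (10, 23), (11, 14), (11, 17), (12, 14), (12, 17), (13, 8), (13, 12), (13, 19), (13, 23), (15, 13), (15, 18)]
Unfold 3 (reflect across h@8): 32 holes -> [(0, 13), (0, 18), (2, 8), (2, 12), (2, 19), (2, 23), (3, 14), (3, 17), (4, 14), (4, 17), (5, 8), (5, 12), (5, 19), (5, 23), (7, 13), (7, 18), (8, 13), (8, 18), (10, 8), (10, 12), (10, 19), (10, 23), (11, 14), (11, 17), (12, 14), (12, 17), (13, 8), (13, 12), (13, 19), (13, 23), (15, 13), (15, 18)]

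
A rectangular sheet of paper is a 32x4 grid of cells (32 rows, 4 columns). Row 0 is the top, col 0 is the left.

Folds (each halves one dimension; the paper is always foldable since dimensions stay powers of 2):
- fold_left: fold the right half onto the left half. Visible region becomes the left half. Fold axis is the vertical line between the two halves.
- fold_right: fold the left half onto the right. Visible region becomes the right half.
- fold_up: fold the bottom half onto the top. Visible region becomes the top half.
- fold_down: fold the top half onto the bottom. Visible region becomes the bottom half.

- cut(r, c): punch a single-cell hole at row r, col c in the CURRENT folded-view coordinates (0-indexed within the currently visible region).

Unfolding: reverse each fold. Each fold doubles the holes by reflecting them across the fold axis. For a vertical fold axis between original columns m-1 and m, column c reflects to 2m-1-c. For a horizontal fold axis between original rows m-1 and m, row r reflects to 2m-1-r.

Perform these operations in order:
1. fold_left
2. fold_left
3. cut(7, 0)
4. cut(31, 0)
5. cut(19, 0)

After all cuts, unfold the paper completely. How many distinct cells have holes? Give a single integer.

Answer: 12

Derivation:
Op 1 fold_left: fold axis v@2; visible region now rows[0,32) x cols[0,2) = 32x2
Op 2 fold_left: fold axis v@1; visible region now rows[0,32) x cols[0,1) = 32x1
Op 3 cut(7, 0): punch at orig (7,0); cuts so far [(7, 0)]; region rows[0,32) x cols[0,1) = 32x1
Op 4 cut(31, 0): punch at orig (31,0); cuts so far [(7, 0), (31, 0)]; region rows[0,32) x cols[0,1) = 32x1
Op 5 cut(19, 0): punch at orig (19,0); cuts so far [(7, 0), (19, 0), (31, 0)]; region rows[0,32) x cols[0,1) = 32x1
Unfold 1 (reflect across v@1): 6 holes -> [(7, 0), (7, 1), (19, 0), (19, 1), (31, 0), (31, 1)]
Unfold 2 (reflect across v@2): 12 holes -> [(7, 0), (7, 1), (7, 2), (7, 3), (19, 0), (19, 1), (19, 2), (19, 3), (31, 0), (31, 1), (31, 2), (31, 3)]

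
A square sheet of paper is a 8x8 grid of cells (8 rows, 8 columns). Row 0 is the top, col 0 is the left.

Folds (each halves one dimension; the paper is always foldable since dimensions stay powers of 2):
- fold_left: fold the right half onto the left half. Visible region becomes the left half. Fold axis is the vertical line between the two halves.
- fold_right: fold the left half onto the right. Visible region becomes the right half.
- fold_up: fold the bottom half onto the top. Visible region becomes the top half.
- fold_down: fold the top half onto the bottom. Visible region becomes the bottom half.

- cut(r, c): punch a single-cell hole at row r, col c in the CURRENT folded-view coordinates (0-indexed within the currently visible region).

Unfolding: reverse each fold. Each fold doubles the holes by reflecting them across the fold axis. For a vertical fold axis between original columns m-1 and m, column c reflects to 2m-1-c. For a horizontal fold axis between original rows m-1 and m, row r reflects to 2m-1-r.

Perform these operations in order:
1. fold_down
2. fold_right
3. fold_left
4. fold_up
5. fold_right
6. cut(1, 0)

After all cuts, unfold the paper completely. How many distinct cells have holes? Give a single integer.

Op 1 fold_down: fold axis h@4; visible region now rows[4,8) x cols[0,8) = 4x8
Op 2 fold_right: fold axis v@4; visible region now rows[4,8) x cols[4,8) = 4x4
Op 3 fold_left: fold axis v@6; visible region now rows[4,8) x cols[4,6) = 4x2
Op 4 fold_up: fold axis h@6; visible region now rows[4,6) x cols[4,6) = 2x2
Op 5 fold_right: fold axis v@5; visible region now rows[4,6) x cols[5,6) = 2x1
Op 6 cut(1, 0): punch at orig (5,5); cuts so far [(5, 5)]; region rows[4,6) x cols[5,6) = 2x1
Unfold 1 (reflect across v@5): 2 holes -> [(5, 4), (5, 5)]
Unfold 2 (reflect across h@6): 4 holes -> [(5, 4), (5, 5), (6, 4), (6, 5)]
Unfold 3 (reflect across v@6): 8 holes -> [(5, 4), (5, 5), (5, 6), (5, 7), (6, 4), (6, 5), (6, 6), (6, 7)]
Unfold 4 (reflect across v@4): 16 holes -> [(5, 0), (5, 1), (5, 2), (5, 3), (5, 4), (5, 5), (5, 6), (5, 7), (6, 0), (6, 1), (6, 2), (6, 3), (6, 4), (6, 5), (6, 6), (6, 7)]
Unfold 5 (reflect across h@4): 32 holes -> [(1, 0), (1, 1), (1, 2), (1, 3), (1, 4), (1, 5), (1, 6), (1, 7), (2, 0), (2, 1), (2, 2), (2, 3), (2, 4), (2, 5), (2, 6), (2, 7), (5, 0), (5, 1), (5, 2), (5, 3), (5, 4), (5, 5), (5, 6), (5, 7), (6, 0), (6, 1), (6, 2), (6, 3), (6, 4), (6, 5), (6, 6), (6, 7)]

Answer: 32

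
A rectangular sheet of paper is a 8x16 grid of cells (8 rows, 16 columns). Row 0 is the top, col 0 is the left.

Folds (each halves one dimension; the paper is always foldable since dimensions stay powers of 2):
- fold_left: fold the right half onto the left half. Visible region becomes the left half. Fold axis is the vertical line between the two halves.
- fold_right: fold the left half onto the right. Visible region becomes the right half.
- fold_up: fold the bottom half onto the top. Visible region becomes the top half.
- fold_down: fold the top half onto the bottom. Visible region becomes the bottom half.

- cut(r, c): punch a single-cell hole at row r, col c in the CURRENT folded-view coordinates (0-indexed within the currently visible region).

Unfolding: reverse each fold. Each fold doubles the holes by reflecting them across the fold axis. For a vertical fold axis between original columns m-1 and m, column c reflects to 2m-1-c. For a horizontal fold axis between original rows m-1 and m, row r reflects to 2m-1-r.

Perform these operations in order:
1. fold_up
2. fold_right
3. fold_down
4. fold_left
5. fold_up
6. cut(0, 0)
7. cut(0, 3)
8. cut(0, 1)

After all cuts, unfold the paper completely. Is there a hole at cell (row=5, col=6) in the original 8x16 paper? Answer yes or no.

Answer: yes

Derivation:
Op 1 fold_up: fold axis h@4; visible region now rows[0,4) x cols[0,16) = 4x16
Op 2 fold_right: fold axis v@8; visible region now rows[0,4) x cols[8,16) = 4x8
Op 3 fold_down: fold axis h@2; visible region now rows[2,4) x cols[8,16) = 2x8
Op 4 fold_left: fold axis v@12; visible region now rows[2,4) x cols[8,12) = 2x4
Op 5 fold_up: fold axis h@3; visible region now rows[2,3) x cols[8,12) = 1x4
Op 6 cut(0, 0): punch at orig (2,8); cuts so far [(2, 8)]; region rows[2,3) x cols[8,12) = 1x4
Op 7 cut(0, 3): punch at orig (2,11); cuts so far [(2, 8), (2, 11)]; region rows[2,3) x cols[8,12) = 1x4
Op 8 cut(0, 1): punch at orig (2,9); cuts so far [(2, 8), (2, 9), (2, 11)]; region rows[2,3) x cols[8,12) = 1x4
Unfold 1 (reflect across h@3): 6 holes -> [(2, 8), (2, 9), (2, 11), (3, 8), (3, 9), (3, 11)]
Unfold 2 (reflect across v@12): 12 holes -> [(2, 8), (2, 9), (2, 11), (2, 12), (2, 14), (2, 15), (3, 8), (3, 9), (3, 11), (3, 12), (3, 14), (3, 15)]
Unfold 3 (reflect across h@2): 24 holes -> [(0, 8), (0, 9), (0, 11), (0, 12), (0, 14), (0, 15), (1, 8), (1, 9), (1, 11), (1, 12), (1, 14), (1, 15), (2, 8), (2, 9), (2, 11), (2, 12), (2, 14), (2, 15), (3, 8), (3, 9), (3, 11), (3, 12), (3, 14), (3, 15)]
Unfold 4 (reflect across v@8): 48 holes -> [(0, 0), (0, 1), (0, 3), (0, 4), (0, 6), (0, 7), (0, 8), (0, 9), (0, 11), (0, 12), (0, 14), (0, 15), (1, 0), (1, 1), (1, 3), (1, 4), (1, 6), (1, 7), (1, 8), (1, 9), (1, 11), (1, 12), (1, 14), (1, 15), (2, 0), (2, 1), (2, 3), (2, 4), (2, 6), (2, 7), (2, 8), (2, 9), (2, 11), (2, 12), (2, 14), (2, 15), (3, 0), (3, 1), (3, 3), (3, 4), (3, 6), (3, 7), (3, 8), (3, 9), (3, 11), (3, 12), (3, 14), (3, 15)]
Unfold 5 (reflect across h@4): 96 holes -> [(0, 0), (0, 1), (0, 3), (0, 4), (0, 6), (0, 7), (0, 8), (0, 9), (0, 11), (0, 12), (0, 14), (0, 15), (1, 0), (1, 1), (1, 3), (1, 4), (1, 6), (1, 7), (1, 8), (1, 9), (1, 11), (1, 12), (1, 14), (1, 15), (2, 0), (2, 1), (2, 3), (2, 4), (2, 6), (2, 7), (2, 8), (2, 9), (2, 11), (2, 12), (2, 14), (2, 15), (3, 0), (3, 1), (3, 3), (3, 4), (3, 6), (3, 7), (3, 8), (3, 9), (3, 11), (3, 12), (3, 14), (3, 15), (4, 0), (4, 1), (4, 3), (4, 4), (4, 6), (4, 7), (4, 8), (4, 9), (4, 11), (4, 12), (4, 14), (4, 15), (5, 0), (5, 1), (5, 3), (5, 4), (5, 6), (5, 7), (5, 8), (5, 9), (5, 11), (5, 12), (5, 14), (5, 15), (6, 0), (6, 1), (6, 3), (6, 4), (6, 6), (6, 7), (6, 8), (6, 9), (6, 11), (6, 12), (6, 14), (6, 15), (7, 0), (7, 1), (7, 3), (7, 4), (7, 6), (7, 7), (7, 8), (7, 9), (7, 11), (7, 12), (7, 14), (7, 15)]
Holes: [(0, 0), (0, 1), (0, 3), (0, 4), (0, 6), (0, 7), (0, 8), (0, 9), (0, 11), (0, 12), (0, 14), (0, 15), (1, 0), (1, 1), (1, 3), (1, 4), (1, 6), (1, 7), (1, 8), (1, 9), (1, 11), (1, 12), (1, 14), (1, 15), (2, 0), (2, 1), (2, 3), (2, 4), (2, 6), (2, 7), (2, 8), (2, 9), (2, 11), (2, 12), (2, 14), (2, 15), (3, 0), (3, 1), (3, 3), (3, 4), (3, 6), (3, 7), (3, 8), (3, 9), (3, 11), (3, 12), (3, 14), (3, 15), (4, 0), (4, 1), (4, 3), (4, 4), (4, 6), (4, 7), (4, 8), (4, 9), (4, 11), (4, 12), (4, 14), (4, 15), (5, 0), (5, 1), (5, 3), (5, 4), (5, 6), (5, 7), (5, 8), (5, 9), (5, 11), (5, 12), (5, 14), (5, 15), (6, 0), (6, 1), (6, 3), (6, 4), (6, 6), (6, 7), (6, 8), (6, 9), (6, 11), (6, 12), (6, 14), (6, 15), (7, 0), (7, 1), (7, 3), (7, 4), (7, 6), (7, 7), (7, 8), (7, 9), (7, 11), (7, 12), (7, 14), (7, 15)]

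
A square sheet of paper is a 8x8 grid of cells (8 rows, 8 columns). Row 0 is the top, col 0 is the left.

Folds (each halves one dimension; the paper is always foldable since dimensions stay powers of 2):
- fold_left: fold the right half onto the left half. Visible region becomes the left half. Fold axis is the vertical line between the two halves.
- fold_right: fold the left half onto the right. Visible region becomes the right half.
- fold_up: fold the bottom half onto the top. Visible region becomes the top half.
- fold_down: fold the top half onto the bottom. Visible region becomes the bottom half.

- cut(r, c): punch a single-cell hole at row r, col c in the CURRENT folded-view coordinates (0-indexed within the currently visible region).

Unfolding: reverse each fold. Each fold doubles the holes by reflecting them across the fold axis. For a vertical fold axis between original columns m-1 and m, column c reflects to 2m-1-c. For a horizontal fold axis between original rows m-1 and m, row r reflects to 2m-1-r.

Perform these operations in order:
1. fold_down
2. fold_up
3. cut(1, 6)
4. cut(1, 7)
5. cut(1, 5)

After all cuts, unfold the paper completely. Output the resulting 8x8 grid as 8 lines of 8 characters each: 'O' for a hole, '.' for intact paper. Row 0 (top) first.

Answer: ........
.....OOO
.....OOO
........
........
.....OOO
.....OOO
........

Derivation:
Op 1 fold_down: fold axis h@4; visible region now rows[4,8) x cols[0,8) = 4x8
Op 2 fold_up: fold axis h@6; visible region now rows[4,6) x cols[0,8) = 2x8
Op 3 cut(1, 6): punch at orig (5,6); cuts so far [(5, 6)]; region rows[4,6) x cols[0,8) = 2x8
Op 4 cut(1, 7): punch at orig (5,7); cuts so far [(5, 6), (5, 7)]; region rows[4,6) x cols[0,8) = 2x8
Op 5 cut(1, 5): punch at orig (5,5); cuts so far [(5, 5), (5, 6), (5, 7)]; region rows[4,6) x cols[0,8) = 2x8
Unfold 1 (reflect across h@6): 6 holes -> [(5, 5), (5, 6), (5, 7), (6, 5), (6, 6), (6, 7)]
Unfold 2 (reflect across h@4): 12 holes -> [(1, 5), (1, 6), (1, 7), (2, 5), (2, 6), (2, 7), (5, 5), (5, 6), (5, 7), (6, 5), (6, 6), (6, 7)]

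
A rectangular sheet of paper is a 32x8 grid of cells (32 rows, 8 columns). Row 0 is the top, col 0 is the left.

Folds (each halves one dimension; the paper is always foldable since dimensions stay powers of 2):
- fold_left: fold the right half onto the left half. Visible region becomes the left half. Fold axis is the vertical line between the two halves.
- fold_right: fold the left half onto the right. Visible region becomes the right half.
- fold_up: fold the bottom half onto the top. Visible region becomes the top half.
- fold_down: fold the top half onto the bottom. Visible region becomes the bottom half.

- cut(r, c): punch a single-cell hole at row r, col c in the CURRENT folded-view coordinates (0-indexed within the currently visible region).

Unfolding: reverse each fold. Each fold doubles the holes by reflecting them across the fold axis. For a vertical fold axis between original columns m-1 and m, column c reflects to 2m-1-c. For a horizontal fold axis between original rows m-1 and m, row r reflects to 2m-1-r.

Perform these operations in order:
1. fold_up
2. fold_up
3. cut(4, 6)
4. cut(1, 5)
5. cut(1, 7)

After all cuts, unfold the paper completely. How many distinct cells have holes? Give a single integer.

Op 1 fold_up: fold axis h@16; visible region now rows[0,16) x cols[0,8) = 16x8
Op 2 fold_up: fold axis h@8; visible region now rows[0,8) x cols[0,8) = 8x8
Op 3 cut(4, 6): punch at orig (4,6); cuts so far [(4, 6)]; region rows[0,8) x cols[0,8) = 8x8
Op 4 cut(1, 5): punch at orig (1,5); cuts so far [(1, 5), (4, 6)]; region rows[0,8) x cols[0,8) = 8x8
Op 5 cut(1, 7): punch at orig (1,7); cuts so far [(1, 5), (1, 7), (4, 6)]; region rows[0,8) x cols[0,8) = 8x8
Unfold 1 (reflect across h@8): 6 holes -> [(1, 5), (1, 7), (4, 6), (11, 6), (14, 5), (14, 7)]
Unfold 2 (reflect across h@16): 12 holes -> [(1, 5), (1, 7), (4, 6), (11, 6), (14, 5), (14, 7), (17, 5), (17, 7), (20, 6), (27, 6), (30, 5), (30, 7)]

Answer: 12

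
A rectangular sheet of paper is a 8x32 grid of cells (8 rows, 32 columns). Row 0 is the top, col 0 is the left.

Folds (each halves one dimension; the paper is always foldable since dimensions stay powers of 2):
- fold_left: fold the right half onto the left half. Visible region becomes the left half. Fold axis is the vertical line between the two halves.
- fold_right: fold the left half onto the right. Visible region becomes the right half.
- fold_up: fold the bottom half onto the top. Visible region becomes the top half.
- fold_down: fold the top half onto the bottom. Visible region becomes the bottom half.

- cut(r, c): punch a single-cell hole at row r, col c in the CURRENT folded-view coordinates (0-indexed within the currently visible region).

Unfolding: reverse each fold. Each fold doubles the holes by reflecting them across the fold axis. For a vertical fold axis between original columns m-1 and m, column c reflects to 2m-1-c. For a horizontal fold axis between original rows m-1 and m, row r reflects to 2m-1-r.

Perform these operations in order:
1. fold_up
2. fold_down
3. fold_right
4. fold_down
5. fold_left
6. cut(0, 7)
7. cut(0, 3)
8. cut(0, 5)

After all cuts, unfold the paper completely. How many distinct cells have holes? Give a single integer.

Op 1 fold_up: fold axis h@4; visible region now rows[0,4) x cols[0,32) = 4x32
Op 2 fold_down: fold axis h@2; visible region now rows[2,4) x cols[0,32) = 2x32
Op 3 fold_right: fold axis v@16; visible region now rows[2,4) x cols[16,32) = 2x16
Op 4 fold_down: fold axis h@3; visible region now rows[3,4) x cols[16,32) = 1x16
Op 5 fold_left: fold axis v@24; visible region now rows[3,4) x cols[16,24) = 1x8
Op 6 cut(0, 7): punch at orig (3,23); cuts so far [(3, 23)]; region rows[3,4) x cols[16,24) = 1x8
Op 7 cut(0, 3): punch at orig (3,19); cuts so far [(3, 19), (3, 23)]; region rows[3,4) x cols[16,24) = 1x8
Op 8 cut(0, 5): punch at orig (3,21); cuts so far [(3, 19), (3, 21), (3, 23)]; region rows[3,4) x cols[16,24) = 1x8
Unfold 1 (reflect across v@24): 6 holes -> [(3, 19), (3, 21), (3, 23), (3, 24), (3, 26), (3, 28)]
Unfold 2 (reflect across h@3): 12 holes -> [(2, 19), (2, 21), (2, 23), (2, 24), (2, 26), (2, 28), (3, 19), (3, 21), (3, 23), (3, 24), (3, 26), (3, 28)]
Unfold 3 (reflect across v@16): 24 holes -> [(2, 3), (2, 5), (2, 7), (2, 8), (2, 10), (2, 12), (2, 19), (2, 21), (2, 23), (2, 24), (2, 26), (2, 28), (3, 3), (3, 5), (3, 7), (3, 8), (3, 10), (3, 12), (3, 19), (3, 21), (3, 23), (3, 24), (3, 26), (3, 28)]
Unfold 4 (reflect across h@2): 48 holes -> [(0, 3), (0, 5), (0, 7), (0, 8), (0, 10), (0, 12), (0, 19), (0, 21), (0, 23), (0, 24), (0, 26), (0, 28), (1, 3), (1, 5), (1, 7), (1, 8), (1, 10), (1, 12), (1, 19), (1, 21), (1, 23), (1, 24), (1, 26), (1, 28), (2, 3), (2, 5), (2, 7), (2, 8), (2, 10), (2, 12), (2, 19), (2, 21), (2, 23), (2, 24), (2, 26), (2, 28), (3, 3), (3, 5), (3, 7), (3, 8), (3, 10), (3, 12), (3, 19), (3, 21), (3, 23), (3, 24), (3, 26), (3, 28)]
Unfold 5 (reflect across h@4): 96 holes -> [(0, 3), (0, 5), (0, 7), (0, 8), (0, 10), (0, 12), (0, 19), (0, 21), (0, 23), (0, 24), (0, 26), (0, 28), (1, 3), (1, 5), (1, 7), (1, 8), (1, 10), (1, 12), (1, 19), (1, 21), (1, 23), (1, 24), (1, 26), (1, 28), (2, 3), (2, 5), (2, 7), (2, 8), (2, 10), (2, 12), (2, 19), (2, 21), (2, 23), (2, 24), (2, 26), (2, 28), (3, 3), (3, 5), (3, 7), (3, 8), (3, 10), (3, 12), (3, 19), (3, 21), (3, 23), (3, 24), (3, 26), (3, 28), (4, 3), (4, 5), (4, 7), (4, 8), (4, 10), (4, 12), (4, 19), (4, 21), (4, 23), (4, 24), (4, 26), (4, 28), (5, 3), (5, 5), (5, 7), (5, 8), (5, 10), (5, 12), (5, 19), (5, 21), (5, 23), (5, 24), (5, 26), (5, 28), (6, 3), (6, 5), (6, 7), (6, 8), (6, 10), (6, 12), (6, 19), (6, 21), (6, 23), (6, 24), (6, 26), (6, 28), (7, 3), (7, 5), (7, 7), (7, 8), (7, 10), (7, 12), (7, 19), (7, 21), (7, 23), (7, 24), (7, 26), (7, 28)]

Answer: 96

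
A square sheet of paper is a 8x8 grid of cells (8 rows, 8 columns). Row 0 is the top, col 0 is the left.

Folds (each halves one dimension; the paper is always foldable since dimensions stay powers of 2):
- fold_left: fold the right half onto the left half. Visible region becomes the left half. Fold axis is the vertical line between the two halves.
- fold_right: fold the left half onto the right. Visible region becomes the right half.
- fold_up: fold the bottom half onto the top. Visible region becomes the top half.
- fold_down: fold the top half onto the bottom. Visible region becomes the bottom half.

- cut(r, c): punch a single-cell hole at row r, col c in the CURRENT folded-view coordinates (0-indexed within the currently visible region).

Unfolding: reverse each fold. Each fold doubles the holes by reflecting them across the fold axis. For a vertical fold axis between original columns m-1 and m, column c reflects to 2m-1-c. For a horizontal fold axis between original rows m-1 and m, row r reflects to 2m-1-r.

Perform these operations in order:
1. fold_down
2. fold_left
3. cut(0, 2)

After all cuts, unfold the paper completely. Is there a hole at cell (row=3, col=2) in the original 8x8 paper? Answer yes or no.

Op 1 fold_down: fold axis h@4; visible region now rows[4,8) x cols[0,8) = 4x8
Op 2 fold_left: fold axis v@4; visible region now rows[4,8) x cols[0,4) = 4x4
Op 3 cut(0, 2): punch at orig (4,2); cuts so far [(4, 2)]; region rows[4,8) x cols[0,4) = 4x4
Unfold 1 (reflect across v@4): 2 holes -> [(4, 2), (4, 5)]
Unfold 2 (reflect across h@4): 4 holes -> [(3, 2), (3, 5), (4, 2), (4, 5)]
Holes: [(3, 2), (3, 5), (4, 2), (4, 5)]

Answer: yes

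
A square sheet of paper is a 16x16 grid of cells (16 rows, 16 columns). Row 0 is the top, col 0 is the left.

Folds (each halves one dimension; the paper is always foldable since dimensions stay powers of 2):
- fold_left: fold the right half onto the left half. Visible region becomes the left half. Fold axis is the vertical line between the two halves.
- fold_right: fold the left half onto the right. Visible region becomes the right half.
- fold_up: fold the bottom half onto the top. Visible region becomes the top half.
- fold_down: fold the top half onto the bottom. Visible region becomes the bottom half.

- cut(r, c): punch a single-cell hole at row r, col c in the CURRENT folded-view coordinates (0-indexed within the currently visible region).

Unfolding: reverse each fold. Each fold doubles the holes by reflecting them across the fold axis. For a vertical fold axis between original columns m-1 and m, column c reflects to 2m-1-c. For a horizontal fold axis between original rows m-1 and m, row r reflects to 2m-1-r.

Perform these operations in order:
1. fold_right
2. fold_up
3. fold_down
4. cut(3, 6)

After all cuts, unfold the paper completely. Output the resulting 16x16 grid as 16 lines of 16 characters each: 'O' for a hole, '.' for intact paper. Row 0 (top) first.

Answer: .O............O.
................
................
................
................
................
................
.O............O.
.O............O.
................
................
................
................
................
................
.O............O.

Derivation:
Op 1 fold_right: fold axis v@8; visible region now rows[0,16) x cols[8,16) = 16x8
Op 2 fold_up: fold axis h@8; visible region now rows[0,8) x cols[8,16) = 8x8
Op 3 fold_down: fold axis h@4; visible region now rows[4,8) x cols[8,16) = 4x8
Op 4 cut(3, 6): punch at orig (7,14); cuts so far [(7, 14)]; region rows[4,8) x cols[8,16) = 4x8
Unfold 1 (reflect across h@4): 2 holes -> [(0, 14), (7, 14)]
Unfold 2 (reflect across h@8): 4 holes -> [(0, 14), (7, 14), (8, 14), (15, 14)]
Unfold 3 (reflect across v@8): 8 holes -> [(0, 1), (0, 14), (7, 1), (7, 14), (8, 1), (8, 14), (15, 1), (15, 14)]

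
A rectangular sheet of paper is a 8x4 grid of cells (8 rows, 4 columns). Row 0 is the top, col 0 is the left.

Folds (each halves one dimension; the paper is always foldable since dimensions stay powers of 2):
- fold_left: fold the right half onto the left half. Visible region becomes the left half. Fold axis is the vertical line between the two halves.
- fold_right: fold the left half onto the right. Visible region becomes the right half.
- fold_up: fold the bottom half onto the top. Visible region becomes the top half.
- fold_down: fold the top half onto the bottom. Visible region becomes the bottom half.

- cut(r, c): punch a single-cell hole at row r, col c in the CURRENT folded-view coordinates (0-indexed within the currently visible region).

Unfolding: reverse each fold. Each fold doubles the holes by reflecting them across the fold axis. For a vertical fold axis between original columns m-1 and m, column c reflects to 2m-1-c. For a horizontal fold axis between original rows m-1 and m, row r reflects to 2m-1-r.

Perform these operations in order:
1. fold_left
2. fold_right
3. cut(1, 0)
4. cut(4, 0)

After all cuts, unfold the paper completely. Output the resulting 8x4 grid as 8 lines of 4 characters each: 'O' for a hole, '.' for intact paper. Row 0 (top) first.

Op 1 fold_left: fold axis v@2; visible region now rows[0,8) x cols[0,2) = 8x2
Op 2 fold_right: fold axis v@1; visible region now rows[0,8) x cols[1,2) = 8x1
Op 3 cut(1, 0): punch at orig (1,1); cuts so far [(1, 1)]; region rows[0,8) x cols[1,2) = 8x1
Op 4 cut(4, 0): punch at orig (4,1); cuts so far [(1, 1), (4, 1)]; region rows[0,8) x cols[1,2) = 8x1
Unfold 1 (reflect across v@1): 4 holes -> [(1, 0), (1, 1), (4, 0), (4, 1)]
Unfold 2 (reflect across v@2): 8 holes -> [(1, 0), (1, 1), (1, 2), (1, 3), (4, 0), (4, 1), (4, 2), (4, 3)]

Answer: ....
OOOO
....
....
OOOO
....
....
....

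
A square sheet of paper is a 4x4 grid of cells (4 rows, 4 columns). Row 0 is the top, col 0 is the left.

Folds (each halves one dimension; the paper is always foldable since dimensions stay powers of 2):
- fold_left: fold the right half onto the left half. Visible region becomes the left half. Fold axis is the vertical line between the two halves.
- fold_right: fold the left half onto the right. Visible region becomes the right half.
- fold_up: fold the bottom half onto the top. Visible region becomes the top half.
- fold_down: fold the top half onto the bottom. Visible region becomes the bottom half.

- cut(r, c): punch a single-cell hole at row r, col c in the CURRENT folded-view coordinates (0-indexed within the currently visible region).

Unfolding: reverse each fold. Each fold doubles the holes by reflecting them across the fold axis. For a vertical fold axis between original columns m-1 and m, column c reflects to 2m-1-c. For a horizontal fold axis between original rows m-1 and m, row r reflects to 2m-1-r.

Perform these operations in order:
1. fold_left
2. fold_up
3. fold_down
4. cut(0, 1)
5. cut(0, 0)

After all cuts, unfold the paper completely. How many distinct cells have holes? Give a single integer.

Answer: 16

Derivation:
Op 1 fold_left: fold axis v@2; visible region now rows[0,4) x cols[0,2) = 4x2
Op 2 fold_up: fold axis h@2; visible region now rows[0,2) x cols[0,2) = 2x2
Op 3 fold_down: fold axis h@1; visible region now rows[1,2) x cols[0,2) = 1x2
Op 4 cut(0, 1): punch at orig (1,1); cuts so far [(1, 1)]; region rows[1,2) x cols[0,2) = 1x2
Op 5 cut(0, 0): punch at orig (1,0); cuts so far [(1, 0), (1, 1)]; region rows[1,2) x cols[0,2) = 1x2
Unfold 1 (reflect across h@1): 4 holes -> [(0, 0), (0, 1), (1, 0), (1, 1)]
Unfold 2 (reflect across h@2): 8 holes -> [(0, 0), (0, 1), (1, 0), (1, 1), (2, 0), (2, 1), (3, 0), (3, 1)]
Unfold 3 (reflect across v@2): 16 holes -> [(0, 0), (0, 1), (0, 2), (0, 3), (1, 0), (1, 1), (1, 2), (1, 3), (2, 0), (2, 1), (2, 2), (2, 3), (3, 0), (3, 1), (3, 2), (3, 3)]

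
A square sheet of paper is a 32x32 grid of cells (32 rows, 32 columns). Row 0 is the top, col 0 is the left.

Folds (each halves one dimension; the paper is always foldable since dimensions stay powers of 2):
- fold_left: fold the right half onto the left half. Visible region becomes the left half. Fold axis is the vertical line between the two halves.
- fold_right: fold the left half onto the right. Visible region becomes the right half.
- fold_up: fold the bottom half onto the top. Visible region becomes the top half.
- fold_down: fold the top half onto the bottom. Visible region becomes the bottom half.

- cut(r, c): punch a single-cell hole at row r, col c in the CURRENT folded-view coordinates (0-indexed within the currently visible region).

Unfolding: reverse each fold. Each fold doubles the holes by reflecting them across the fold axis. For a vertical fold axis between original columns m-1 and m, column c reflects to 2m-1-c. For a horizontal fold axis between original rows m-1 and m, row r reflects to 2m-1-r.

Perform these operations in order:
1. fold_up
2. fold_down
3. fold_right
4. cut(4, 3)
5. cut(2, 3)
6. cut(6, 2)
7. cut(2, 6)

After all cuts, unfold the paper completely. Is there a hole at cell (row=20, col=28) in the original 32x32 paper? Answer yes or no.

Op 1 fold_up: fold axis h@16; visible region now rows[0,16) x cols[0,32) = 16x32
Op 2 fold_down: fold axis h@8; visible region now rows[8,16) x cols[0,32) = 8x32
Op 3 fold_right: fold axis v@16; visible region now rows[8,16) x cols[16,32) = 8x16
Op 4 cut(4, 3): punch at orig (12,19); cuts so far [(12, 19)]; region rows[8,16) x cols[16,32) = 8x16
Op 5 cut(2, 3): punch at orig (10,19); cuts so far [(10, 19), (12, 19)]; region rows[8,16) x cols[16,32) = 8x16
Op 6 cut(6, 2): punch at orig (14,18); cuts so far [(10, 19), (12, 19), (14, 18)]; region rows[8,16) x cols[16,32) = 8x16
Op 7 cut(2, 6): punch at orig (10,22); cuts so far [(10, 19), (10, 22), (12, 19), (14, 18)]; region rows[8,16) x cols[16,32) = 8x16
Unfold 1 (reflect across v@16): 8 holes -> [(10, 9), (10, 12), (10, 19), (10, 22), (12, 12), (12, 19), (14, 13), (14, 18)]
Unfold 2 (reflect across h@8): 16 holes -> [(1, 13), (1, 18), (3, 12), (3, 19), (5, 9), (5, 12), (5, 19), (5, 22), (10, 9), (10, 12), (10, 19), (10, 22), (12, 12), (12, 19), (14, 13), (14, 18)]
Unfold 3 (reflect across h@16): 32 holes -> [(1, 13), (1, 18), (3, 12), (3, 19), (5, 9), (5, 12), (5, 19), (5, 22), (10, 9), (10, 12), (10, 19), (10, 22), (12, 12), (12, 19), (14, 13), (14, 18), (17, 13), (17, 18), (19, 12), (19, 19), (21, 9), (21, 12), (21, 19), (21, 22), (26, 9), (26, 12), (26, 19), (26, 22), (28, 12), (28, 19), (30, 13), (30, 18)]
Holes: [(1, 13), (1, 18), (3, 12), (3, 19), (5, 9), (5, 12), (5, 19), (5, 22), (10, 9), (10, 12), (10, 19), (10, 22), (12, 12), (12, 19), (14, 13), (14, 18), (17, 13), (17, 18), (19, 12), (19, 19), (21, 9), (21, 12), (21, 19), (21, 22), (26, 9), (26, 12), (26, 19), (26, 22), (28, 12), (28, 19), (30, 13), (30, 18)]

Answer: no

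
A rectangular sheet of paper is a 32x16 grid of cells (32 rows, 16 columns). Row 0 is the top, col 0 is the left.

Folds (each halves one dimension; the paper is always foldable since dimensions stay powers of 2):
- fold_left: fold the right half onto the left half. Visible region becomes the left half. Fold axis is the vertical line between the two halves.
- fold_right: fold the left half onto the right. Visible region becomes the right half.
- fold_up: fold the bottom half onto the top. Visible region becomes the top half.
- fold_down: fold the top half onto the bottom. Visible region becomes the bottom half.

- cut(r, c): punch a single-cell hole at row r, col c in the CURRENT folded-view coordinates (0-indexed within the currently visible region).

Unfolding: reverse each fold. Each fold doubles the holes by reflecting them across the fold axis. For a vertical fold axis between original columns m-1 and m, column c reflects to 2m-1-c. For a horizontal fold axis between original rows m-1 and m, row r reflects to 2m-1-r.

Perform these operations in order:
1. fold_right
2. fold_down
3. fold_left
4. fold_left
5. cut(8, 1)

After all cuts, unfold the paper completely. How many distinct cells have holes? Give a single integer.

Answer: 16

Derivation:
Op 1 fold_right: fold axis v@8; visible region now rows[0,32) x cols[8,16) = 32x8
Op 2 fold_down: fold axis h@16; visible region now rows[16,32) x cols[8,16) = 16x8
Op 3 fold_left: fold axis v@12; visible region now rows[16,32) x cols[8,12) = 16x4
Op 4 fold_left: fold axis v@10; visible region now rows[16,32) x cols[8,10) = 16x2
Op 5 cut(8, 1): punch at orig (24,9); cuts so far [(24, 9)]; region rows[16,32) x cols[8,10) = 16x2
Unfold 1 (reflect across v@10): 2 holes -> [(24, 9), (24, 10)]
Unfold 2 (reflect across v@12): 4 holes -> [(24, 9), (24, 10), (24, 13), (24, 14)]
Unfold 3 (reflect across h@16): 8 holes -> [(7, 9), (7, 10), (7, 13), (7, 14), (24, 9), (24, 10), (24, 13), (24, 14)]
Unfold 4 (reflect across v@8): 16 holes -> [(7, 1), (7, 2), (7, 5), (7, 6), (7, 9), (7, 10), (7, 13), (7, 14), (24, 1), (24, 2), (24, 5), (24, 6), (24, 9), (24, 10), (24, 13), (24, 14)]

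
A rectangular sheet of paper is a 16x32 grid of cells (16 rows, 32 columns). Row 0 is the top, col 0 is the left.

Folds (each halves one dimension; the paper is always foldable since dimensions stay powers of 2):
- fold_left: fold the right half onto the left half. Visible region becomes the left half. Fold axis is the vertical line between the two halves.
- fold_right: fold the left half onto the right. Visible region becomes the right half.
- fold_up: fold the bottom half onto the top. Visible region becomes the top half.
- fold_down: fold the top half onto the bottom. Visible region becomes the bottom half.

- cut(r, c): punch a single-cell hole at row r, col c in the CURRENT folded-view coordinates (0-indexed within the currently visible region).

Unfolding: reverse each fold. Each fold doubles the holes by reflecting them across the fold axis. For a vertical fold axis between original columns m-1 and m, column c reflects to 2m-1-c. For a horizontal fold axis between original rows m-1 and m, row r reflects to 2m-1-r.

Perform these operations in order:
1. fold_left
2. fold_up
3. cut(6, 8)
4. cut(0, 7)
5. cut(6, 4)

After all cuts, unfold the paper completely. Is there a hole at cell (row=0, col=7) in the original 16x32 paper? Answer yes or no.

Op 1 fold_left: fold axis v@16; visible region now rows[0,16) x cols[0,16) = 16x16
Op 2 fold_up: fold axis h@8; visible region now rows[0,8) x cols[0,16) = 8x16
Op 3 cut(6, 8): punch at orig (6,8); cuts so far [(6, 8)]; region rows[0,8) x cols[0,16) = 8x16
Op 4 cut(0, 7): punch at orig (0,7); cuts so far [(0, 7), (6, 8)]; region rows[0,8) x cols[0,16) = 8x16
Op 5 cut(6, 4): punch at orig (6,4); cuts so far [(0, 7), (6, 4), (6, 8)]; region rows[0,8) x cols[0,16) = 8x16
Unfold 1 (reflect across h@8): 6 holes -> [(0, 7), (6, 4), (6, 8), (9, 4), (9, 8), (15, 7)]
Unfold 2 (reflect across v@16): 12 holes -> [(0, 7), (0, 24), (6, 4), (6, 8), (6, 23), (6, 27), (9, 4), (9, 8), (9, 23), (9, 27), (15, 7), (15, 24)]
Holes: [(0, 7), (0, 24), (6, 4), (6, 8), (6, 23), (6, 27), (9, 4), (9, 8), (9, 23), (9, 27), (15, 7), (15, 24)]

Answer: yes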